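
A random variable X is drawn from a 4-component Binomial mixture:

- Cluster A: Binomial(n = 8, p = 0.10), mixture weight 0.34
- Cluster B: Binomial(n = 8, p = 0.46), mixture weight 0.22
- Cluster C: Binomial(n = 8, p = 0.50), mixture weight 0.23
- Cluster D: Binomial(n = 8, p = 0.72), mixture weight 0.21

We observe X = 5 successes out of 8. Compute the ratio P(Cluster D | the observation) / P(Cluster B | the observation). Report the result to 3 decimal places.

Posterior odds = (π_i f_i(x)) / (π_j f_j(x)); the normalising sum cancels.
Evaluate each component's likelihood at the observed value:
  L_A = 0.00040824
  L_B = 0.181618
  L_C = 0.21875
  L_D = 0.237862
Odds = (0.21/0.22) × (0.237862/0.181618) = 0.954545 × 1.30968 ≈ 1.250

1.250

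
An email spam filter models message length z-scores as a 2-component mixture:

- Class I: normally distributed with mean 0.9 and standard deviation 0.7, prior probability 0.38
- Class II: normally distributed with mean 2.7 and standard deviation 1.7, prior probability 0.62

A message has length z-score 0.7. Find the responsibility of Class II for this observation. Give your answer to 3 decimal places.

P(component k | x) = π_k·f_k(x) / marginal(x), where marginal(x) = Σ_j π_j·f_j(x).
Normal densities:
  L_I = 0.547124
  L_II = 0.117466
Weight by the priors:
  π_I·L_I = 0.38 × 0.547124 = 0.207907
  π_II·L_II = 0.62 × 0.117466 = 0.0728288
Evidence: 0.207907 + 0.0728288 = 0.280736
P(Class II | the observation) ≈ 0.259

0.259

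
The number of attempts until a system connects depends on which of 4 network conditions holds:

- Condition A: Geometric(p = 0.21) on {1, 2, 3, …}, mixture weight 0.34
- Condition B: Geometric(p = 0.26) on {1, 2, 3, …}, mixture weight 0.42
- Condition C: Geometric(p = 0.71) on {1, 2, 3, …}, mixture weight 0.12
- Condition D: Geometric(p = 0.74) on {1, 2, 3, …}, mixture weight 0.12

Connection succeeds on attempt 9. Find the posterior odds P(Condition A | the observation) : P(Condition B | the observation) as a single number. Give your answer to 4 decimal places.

1.1032

Only the two components matter; the odds are (P(Z=i) f_i(x)) / (P(Z=j) f_j(x)).
Evaluate each component's likelihood at the observed value:
  p_A = 0.0318593
  p_B = 0.0233791
  p_C = 3.55175e-05
  p_D = 1.54532e-05
Odds = (0.34/0.42) × (0.0318593/0.0233791) = 0.809524 × 1.36273 ≈ 1.1032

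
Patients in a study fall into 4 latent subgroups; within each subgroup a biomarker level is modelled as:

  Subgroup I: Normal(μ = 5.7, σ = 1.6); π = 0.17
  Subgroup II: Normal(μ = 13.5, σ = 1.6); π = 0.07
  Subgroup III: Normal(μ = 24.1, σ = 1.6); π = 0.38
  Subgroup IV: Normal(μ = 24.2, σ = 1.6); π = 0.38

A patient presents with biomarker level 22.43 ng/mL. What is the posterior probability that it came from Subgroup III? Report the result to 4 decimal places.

The responsibility of component k is π_k f_k(x) divided by Σ_j π_j f_j(x).
Evaluate each component's likelihood at the observed value:
  f_I = 4.52267e-25
  f_II = 4.29118e-08
  f_III = 0.144619
  f_IV = 0.135222
Unnormalised posteriors:
  π_I·f_I = 0.17 × 4.52267e-25 = 7.68854e-26
  π_II·f_II = 0.07 × 4.29118e-08 = 3.00383e-09
  π_III·f_III = 0.38 × 0.144619 = 0.0549554
  π_IV·f_IV = 0.38 × 0.135222 = 0.0513844
Evidence: 7.68854e-26 + 3.00383e-09 + 0.0549554 + 0.0513844 = 0.10634
So the posterior for Subgroup III is 0.0549554 / 0.10634 ≈ 0.5168.

0.5168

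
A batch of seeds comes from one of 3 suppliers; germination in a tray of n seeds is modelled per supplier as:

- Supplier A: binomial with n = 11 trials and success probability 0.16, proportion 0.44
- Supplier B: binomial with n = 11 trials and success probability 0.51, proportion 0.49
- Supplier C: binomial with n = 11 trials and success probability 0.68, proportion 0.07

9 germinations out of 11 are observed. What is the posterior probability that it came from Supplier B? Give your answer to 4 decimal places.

By Bayes' theorem, P(k | x) = w_k f_k(x) / Σ_j w_j f_j(x).
Component likelihoods at x = 9 germinations out of 11:
  f_A = 2.66687e-06
  f_B = 0.0308238
  f_C = 0.175083
Multiply by the mixture weights:
  w_A·f_A = 0.44 × 2.66687e-06 = 1.17342e-06
  w_B·f_B = 0.49 × 0.0308238 = 0.0151037
  w_C·f_C = 0.07 × 0.175083 = 0.0122558
Denominator: 1.17342e-06 + 0.0151037 + 0.0122558 = 0.0273606
P(Supplier B | 9 germinations out of 11) ≈ 0.5520

0.5520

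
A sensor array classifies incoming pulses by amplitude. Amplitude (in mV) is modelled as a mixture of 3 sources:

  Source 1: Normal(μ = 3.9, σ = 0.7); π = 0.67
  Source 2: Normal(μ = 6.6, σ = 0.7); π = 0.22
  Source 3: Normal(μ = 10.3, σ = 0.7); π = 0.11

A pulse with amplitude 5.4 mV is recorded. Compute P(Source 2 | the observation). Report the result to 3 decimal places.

0.429

Apply Bayes' rule: the posterior for each component is proportional to its prior times its likelihood at x.
Component likelihoods at x = 5.4 mV:
  L_1 = (1/(0.7·√(2π)))·exp(−(5.4−3.9)²/(2·0.7²)) = 0.569918·exp(-2.29592) = 0.057373
  L_2 = (1/(0.7·√(2π)))·exp(−(5.4−6.6)²/(2·0.7²)) = 0.569918·exp(-1.46939) = 0.131119
  L_3 = (1/(0.7·√(2π)))·exp(−(5.4−10.3)²/(2·0.7²)) = 0.569918·exp(-24.50000) = 1.30496e-11
Unnormalised posteriors:
  w_1·L_1 = 0.67 × 0.057373 = 0.0384399
  w_2·L_2 = 0.22 × 0.131119 = 0.0288461
  w_3·L_3 = 0.11 × 1.30496e-11 = 1.43546e-12
Marginal: 0.0384399 + 0.0288461 + 1.43546e-12 = 0.067286
So the posterior for Source 2 is 0.0288461 / 0.067286 ≈ 0.429.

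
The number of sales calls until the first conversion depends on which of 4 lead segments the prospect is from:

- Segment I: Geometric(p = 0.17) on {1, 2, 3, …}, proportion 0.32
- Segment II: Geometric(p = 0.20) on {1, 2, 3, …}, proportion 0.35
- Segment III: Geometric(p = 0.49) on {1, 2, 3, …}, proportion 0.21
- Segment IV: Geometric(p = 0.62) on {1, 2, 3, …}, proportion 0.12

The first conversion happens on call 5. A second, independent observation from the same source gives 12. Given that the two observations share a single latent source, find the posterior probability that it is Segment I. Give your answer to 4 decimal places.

0.5333

P(component k | x) = π_k·f_k(x) / marginal(x), where marginal(x) = Σ_j π_j·f_j(x).
Since both observations come from the same component, the likelihood for component k is f_k(x₁)·f_k(x₂).
  p_I = [0.17·(1−0.17)^4 = 0.17·0.474583 = 0.0806791] × [0.0218931] = 0.00176632
  p_II = [0.20·(1−0.20)^4 = 0.20·0.4096 = 0.08192] × [0.0171799] = 0.00140737
  p_III = [0.49·(1−0.49)^4 = 0.49·0.067652 = 0.0331495] × [0.000297487] = 9.86154e-06
  p_IV = [0.62·(1−0.62)^4 = 0.62·0.0208514 = 0.0129278] × [1.47915e-05] = 1.91222e-07
Prior × likelihood for each component:
  π_I·p_I = 0.32 × 0.00176632 = 0.000565222
  π_II·p_II = 0.35 × 0.00140737 = 0.000492581
  π_III·p_III = 0.21 × 9.86154e-06 = 2.07092e-06
  π_IV·p_IV = 0.12 × 1.91222e-07 = 2.29466e-08
Sum: 0.000565222 + 0.000492581 + 2.07092e-06 + 2.29466e-08 = 0.0010599
P(Segment I | x) ≈ 0.5333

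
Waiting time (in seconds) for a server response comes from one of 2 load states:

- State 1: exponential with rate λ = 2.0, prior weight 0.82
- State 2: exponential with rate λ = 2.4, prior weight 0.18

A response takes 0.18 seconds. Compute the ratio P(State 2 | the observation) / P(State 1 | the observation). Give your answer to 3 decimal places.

0.245

Posterior odds = (w_i f_i(x)) / (w_j f_j(x)); the normalising sum cancels.
Exponential densities:
  f_1 = 2.0·e^(−2.0·0.18) = 2.0·e^(−0.3600) = 1.39535
  f_2 = 2.4·e^(−2.4·0.18) = 2.4·e^(−0.4320) = 1.5581
Posterior odds = (w_2·f_2) / (w_1·f_1) = (0.18·1.5581) / (0.82·1.39535) = 0.280458 / 1.14419 ≈ 0.245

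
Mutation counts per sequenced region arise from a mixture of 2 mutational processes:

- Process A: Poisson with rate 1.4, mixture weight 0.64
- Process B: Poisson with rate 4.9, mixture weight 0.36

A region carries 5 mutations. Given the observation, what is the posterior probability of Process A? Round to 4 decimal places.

0.1008

The responsibility of component k is P(Z=k) f_k(x) divided by Σ_j P(Z=j) f_j(x).
Component likelihoods at x = 5 mutations:
  f_A = e^(−1.4)·1.4^5/5! = 0.0110521
  f_B = e^(−4.9)·4.9^5/5! = 0.17529
Weight by the priors:
  P(Z=A)·f_A = 0.64 × 0.0110521 = 0.00707337
  P(Z=B)·f_B = 0.36 × 0.17529 = 0.0631043
Marginal: 0.00707337 + 0.0631043 = 0.0701776
Responsibility of Process A: 0.00707337 / 0.0701776 ≈ 0.1008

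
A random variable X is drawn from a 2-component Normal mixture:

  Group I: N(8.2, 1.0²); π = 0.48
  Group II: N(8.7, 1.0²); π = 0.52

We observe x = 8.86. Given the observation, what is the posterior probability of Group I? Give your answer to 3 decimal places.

0.429

Apply Bayes' rule: the posterior for each component is proportional to its prior times its likelihood at x.
Normal densities:
  f_I = 0.320864
  f_II = 0.393868
Unnormalised posteriors:
  w_I·f_I = 0.48 × 0.320864 = 0.154015
  w_II·f_II = 0.52 × 0.393868 = 0.204812
Normaliser: 0.154015 + 0.204812 = 0.358826
So the posterior for Group I is 0.154015 / 0.358826 ≈ 0.429.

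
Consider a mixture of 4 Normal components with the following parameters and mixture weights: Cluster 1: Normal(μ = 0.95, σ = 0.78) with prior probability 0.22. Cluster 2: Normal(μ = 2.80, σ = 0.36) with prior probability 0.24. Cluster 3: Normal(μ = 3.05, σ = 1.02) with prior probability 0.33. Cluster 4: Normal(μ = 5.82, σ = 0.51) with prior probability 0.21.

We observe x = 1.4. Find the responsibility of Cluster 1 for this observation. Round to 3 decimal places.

0.731

Apply Bayes' rule: the posterior for each component is proportional to its prior times its likelihood at x.
Component likelihoods at x = 1.4:
  f_1 = 0.433052
  f_2 = 0.000576223
  f_3 = 0.105702
  f_4 = 3.82974e-17
Prior × likelihood for each component:
  π_1·f_1 = 0.22 × 0.433052 = 0.0952715
  π_2·f_2 = 0.24 × 0.000576223 = 0.000138294
  π_3·f_3 = 0.33 × 0.105702 = 0.0348816
  π_4·f_4 = 0.21 × 3.82974e-17 = 8.04246e-18
Normaliser: 0.0952715 + 0.000138294 + 0.0348816 + 8.04246e-18 = 0.130291
So the posterior for Cluster 1 is 0.0952715 / 0.130291 ≈ 0.731.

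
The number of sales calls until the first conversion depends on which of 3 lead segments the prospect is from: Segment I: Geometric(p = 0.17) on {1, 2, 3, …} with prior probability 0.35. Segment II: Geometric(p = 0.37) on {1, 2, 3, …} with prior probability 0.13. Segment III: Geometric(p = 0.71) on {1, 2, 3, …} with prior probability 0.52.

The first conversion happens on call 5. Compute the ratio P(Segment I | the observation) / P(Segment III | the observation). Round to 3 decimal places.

Posterior odds = (w_i f_i(x)) / (w_j f_j(x)); the normalising sum cancels.
Evaluate each component's likelihood at the observed value:
  f_I = 0.17·(1−0.17)^4 = 0.17·0.474583 = 0.0806791
  f_II = 0.37·(1−0.37)^4 = 0.37·0.15753 = 0.058286
  f_III = 0.71·(1−0.71)^4 = 0.71·0.00707281 = 0.0050217
0.0282377 / 0.00261128 ≈ 10.814

10.814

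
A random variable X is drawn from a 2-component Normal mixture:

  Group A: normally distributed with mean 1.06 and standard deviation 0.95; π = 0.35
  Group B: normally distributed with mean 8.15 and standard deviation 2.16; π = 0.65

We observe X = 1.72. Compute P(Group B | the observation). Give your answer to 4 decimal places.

0.0122

The responsibility of component k is π_k f_k(x) divided by Σ_j π_j f_j(x).
Component likelihoods at x = 1.72:
  L_A = (1/(0.95·√(2π)))·exp(−(1.72−1.06)²/(2·0.95²)) = 0.419939·exp(-0.24133) = 0.329897
  L_B = (1/(2.16·√(2π)))·exp(−(1.72−8.15)²/(2·2.16²)) = 0.184696·exp(-4.43082) = 0.00219874
Unnormalised posteriors:
  π_A·L_A = 0.35 × 0.329897 = 0.115464
  π_B·L_B = 0.65 × 0.00219874 = 0.00142918
Denominator: 0.115464 + 0.00142918 = 0.116893
P(Group B | the observation) = 0.00142918 / 0.116893 ≈ 0.0122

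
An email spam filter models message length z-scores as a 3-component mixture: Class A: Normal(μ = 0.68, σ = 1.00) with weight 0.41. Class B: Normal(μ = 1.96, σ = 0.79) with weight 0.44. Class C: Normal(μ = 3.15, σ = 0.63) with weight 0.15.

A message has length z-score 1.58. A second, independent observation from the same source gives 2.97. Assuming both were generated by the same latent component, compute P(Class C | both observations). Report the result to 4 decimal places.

Apply Bayes' rule: the posterior for each component is proportional to its prior times its likelihood at x.
Since both observations come from the same component, the likelihood for component k is f_k(x₁)·f_k(x₂).
  L_A = [(1/(1.00·√(2π)))·exp(−(1.58−0.68)²/(2·1.00²)) = 0.398942·exp(-0.40500) = 0.266085] × [0.0289847] = 0.00771239
  L_B = [(1/(0.79·√(2π)))·exp(−(1.58−1.96)²/(2·0.79²)) = 0.504990·exp(-0.11569) = 0.449822] × [0.223025] = 0.100321
  L_C = [(1/(0.63·√(2π)))·exp(−(1.58−3.15)²/(2·0.63²)) = 0.633242·exp(-3.10519) = 0.0283794] × [0.607915] = 0.0172523
Unnormalised posteriors:
  π_A·L_A = 0.41 × 0.00771239 = 0.00316208
  π_B·L_B = 0.44 × 0.100321 = 0.0441414
  π_C·L_C = 0.15 × 0.0172523 = 0.00258784
Sum: 0.00316208 + 0.0441414 + 0.00258784 = 0.0498914
So the posterior for Class C is 0.00258784 / 0.0498914 ≈ 0.0519.

0.0519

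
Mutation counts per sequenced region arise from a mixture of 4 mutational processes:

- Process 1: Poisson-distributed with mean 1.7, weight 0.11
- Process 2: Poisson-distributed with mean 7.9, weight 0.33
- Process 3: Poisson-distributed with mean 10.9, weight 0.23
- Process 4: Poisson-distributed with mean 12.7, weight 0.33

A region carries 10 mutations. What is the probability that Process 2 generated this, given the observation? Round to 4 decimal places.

By Bayes' theorem, P(k | x) = π_k f_k(x) / Σ_j π_j f_j(x).
Component likelihoods at x = 10 mutations:
  L_1 = 1.01491e-05
  L_2 = 0.0967345
  L_3 = 0.120418
  L_4 = 0.0917771
Prior × likelihood for each component:
  π_1·L_1 = 0.11 × 1.01491e-05 = 1.1164e-06
  π_2·L_2 = 0.33 × 0.0967345 = 0.0319224
  π_3·L_3 = 0.23 × 0.120418 = 0.0276962
  π_4·L_4 = 0.33 × 0.0917771 = 0.0302864
Evidence: 1.1164e-06 + 0.0319224 + 0.0276962 + 0.0302864 = 0.0899061
So the posterior for Process 2 is 0.0319224 / 0.0899061 ≈ 0.3551.

0.3551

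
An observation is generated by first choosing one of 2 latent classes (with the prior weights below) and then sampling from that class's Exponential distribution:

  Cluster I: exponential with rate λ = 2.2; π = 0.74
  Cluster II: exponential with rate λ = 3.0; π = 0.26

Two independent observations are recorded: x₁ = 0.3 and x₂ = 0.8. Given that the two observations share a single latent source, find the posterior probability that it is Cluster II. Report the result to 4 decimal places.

Posterior ∝ prior × likelihood, so P(k | x) ∝ P(Z=k) f_k(x); normalise over all components.
Since both observations come from the same component, the likelihood for component k is f_k(x₁)·f_k(x₂).
  p_I = [2.2·e^(−2.2·0.3) = 2.2·e^(−0.6600) = 1.13707] × [0.378499] = 0.430381
  p_II = [3.0·e^(−3.0·0.3) = 3.0·e^(−0.9000) = 1.21971] × [0.272154] = 0.331949
Unnormalised posteriors:
  P(Z=I)·p_I = 0.74 × 0.430381 = 0.318482
  P(Z=II)·p_II = 0.26 × 0.331949 = 0.0863066
Marginal: 0.318482 + 0.0863066 = 0.404788
P(Cluster II | x₁,x₂) = 0.0863066 / 0.404788 ≈ 0.2132

0.2132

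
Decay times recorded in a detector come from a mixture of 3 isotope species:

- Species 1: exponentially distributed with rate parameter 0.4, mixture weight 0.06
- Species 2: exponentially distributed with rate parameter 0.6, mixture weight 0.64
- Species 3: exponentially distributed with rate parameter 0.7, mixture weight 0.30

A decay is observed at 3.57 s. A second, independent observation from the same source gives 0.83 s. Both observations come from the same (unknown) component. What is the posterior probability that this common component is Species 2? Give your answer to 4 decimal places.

Posterior ∝ prior × likelihood, so P(k | x) ∝ π_k f_k(x); normalise over all components.
Since both observations come from the same component, the likelihood for component k is f_k(x₁)·f_k(x₂).
  p_1 = [0.0959152] × [0.286995] = 0.0275272
  p_2 = [0.0704519] × [0.364647] = 0.0256901
  p_3 = [0.057517] × [0.391537] = 0.02252
Multiply by the mixture weights:
  π_1·p_1 = 0.06 × 0.0275272 = 0.00165163
  π_2·p_2 = 0.64 × 0.0256901 = 0.0164416
  π_3·p_3 = 0.30 × 0.02252 = 0.00675601
Marginal: 0.00165163 + 0.0164416 + 0.00675601 = 0.0248493
P(Species 2 | data) ≈ 0.6617

0.6617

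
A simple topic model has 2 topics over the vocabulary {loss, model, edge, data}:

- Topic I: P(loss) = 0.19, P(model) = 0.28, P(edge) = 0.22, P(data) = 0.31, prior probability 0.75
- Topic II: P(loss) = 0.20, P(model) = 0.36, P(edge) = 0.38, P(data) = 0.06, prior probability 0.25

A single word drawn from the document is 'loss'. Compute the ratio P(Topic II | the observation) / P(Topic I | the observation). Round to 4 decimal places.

Since P(k|x) ∝ P(Z=k) f_k(x), the posterior odds are P(Z=i) f_i(x) / (P(Z=j) f_j(x)).
Evaluate each component's likelihood at the observed value:
  L_I = P(loss | comp) = 0.19
  L_II = P(loss | comp) = 0.20
0.05 / 0.1425 ≈ 0.3509

0.3509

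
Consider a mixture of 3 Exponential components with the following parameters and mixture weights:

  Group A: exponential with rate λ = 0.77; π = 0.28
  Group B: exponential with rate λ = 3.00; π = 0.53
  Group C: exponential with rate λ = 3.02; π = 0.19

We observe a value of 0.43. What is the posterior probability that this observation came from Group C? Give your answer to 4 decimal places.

By Bayes' theorem, P(k | x) = w_k f_k(x) / Σ_j w_j f_j(x).
Component likelihoods at x = 0.43:
  p_A = 0.552963
  p_B = 0.825812
  p_C = 0.824199
Multiply by the mixture weights:
  w_A·p_A = 0.28 × 0.552963 = 0.15483
  w_B·p_B = 0.53 × 0.825812 = 0.437681
  w_C·p_C = 0.19 × 0.824199 = 0.156598
Normaliser: 0.15483 + 0.437681 + 0.156598 = 0.749108
So the posterior for Group C is 0.156598 / 0.749108 ≈ 0.2090.

0.2090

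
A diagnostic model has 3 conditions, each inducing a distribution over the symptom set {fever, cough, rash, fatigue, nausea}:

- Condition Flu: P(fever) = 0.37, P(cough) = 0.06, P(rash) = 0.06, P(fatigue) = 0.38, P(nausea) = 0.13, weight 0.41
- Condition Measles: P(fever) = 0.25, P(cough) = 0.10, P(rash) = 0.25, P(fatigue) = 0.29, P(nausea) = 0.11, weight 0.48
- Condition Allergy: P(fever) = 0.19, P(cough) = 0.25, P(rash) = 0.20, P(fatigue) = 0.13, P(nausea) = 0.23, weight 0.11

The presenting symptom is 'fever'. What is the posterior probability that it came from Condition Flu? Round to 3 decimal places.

0.518

Apply Bayes' rule: the posterior for each component is proportional to its prior times its likelihood at x.
Categorical probabilities:
  p_Flu = P(fever | comp) = 0.37
  p_Measles = P(fever | comp) = 0.25
  p_Allergy = P(fever | comp) = 0.19
Weight by the priors:
  π_Flu·p_Flu = 0.41 × 0.37 = 0.1517
  π_Measles·p_Measles = 0.48 × 0.25 = 0.12
  π_Allergy·p_Allergy = 0.11 × 0.19 = 0.0209
Normaliser: 0.1517 + 0.12 + 0.0209 = 0.2926
So the posterior for Condition Flu is 0.1517 / 0.2926 ≈ 0.518.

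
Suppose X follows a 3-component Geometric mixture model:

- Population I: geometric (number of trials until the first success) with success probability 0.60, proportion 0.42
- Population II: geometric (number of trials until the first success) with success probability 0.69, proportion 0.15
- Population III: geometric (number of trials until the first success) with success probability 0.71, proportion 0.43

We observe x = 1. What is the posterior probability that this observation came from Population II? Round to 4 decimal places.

The responsibility of component k is π_k f_k(x) divided by Σ_j π_j f_j(x).
Geometric probabilities:
  p_I = 0.60·(1−0.60)^0 = 0.60·1 = 0.6
  p_II = 0.69·(1−0.69)^0 = 0.69·1 = 0.69
  p_III = 0.71·(1−0.71)^0 = 0.71·1 = 0.71
Unnormalised posteriors:
  π_I·p_I = 0.42 × 0.6 = 0.252
  π_II·p_II = 0.15 × 0.69 = 0.1035
  π_III·p_III = 0.43 × 0.71 = 0.3053
Marginal: 0.252 + 0.1035 + 0.3053 = 0.6608
P(Population II | data) = 0.1035 / 0.6608 ≈ 0.1566

0.1566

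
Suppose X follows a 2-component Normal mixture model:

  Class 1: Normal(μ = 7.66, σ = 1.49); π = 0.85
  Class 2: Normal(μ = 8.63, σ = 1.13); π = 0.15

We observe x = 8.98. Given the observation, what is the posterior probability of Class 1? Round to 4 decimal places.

0.7528

Posterior ∝ prior × likelihood, so P(k | x) ∝ P(Z=k) f_k(x); normalise over all components.
Normal densities:
  f_1 = (1/(1.49·√(2π)))·exp(−(8.98−7.66)²/(2·1.49²)) = 0.267746·exp(-0.39241) = 0.180842
  f_2 = (1/(1.13·√(2π)))·exp(−(8.98−8.63)²/(2·1.13²)) = 0.353046·exp(-0.04797) = 0.336511
Weight by the priors:
  P(Z=1)·f_1 = 0.85 × 0.180842 = 0.153716
  P(Z=2)·f_2 = 0.15 × 0.336511 = 0.0504767
Evidence: 0.153716 + 0.0504767 = 0.204193
So the posterior for Class 1 is 0.153716 / 0.204193 ≈ 0.7528.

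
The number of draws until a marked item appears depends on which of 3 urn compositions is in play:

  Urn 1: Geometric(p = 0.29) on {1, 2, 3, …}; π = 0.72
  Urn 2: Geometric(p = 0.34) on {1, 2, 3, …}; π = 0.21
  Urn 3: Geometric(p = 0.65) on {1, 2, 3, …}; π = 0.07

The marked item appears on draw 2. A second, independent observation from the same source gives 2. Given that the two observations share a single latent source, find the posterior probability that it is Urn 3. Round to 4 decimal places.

By Bayes' theorem, P(k | x) = π_k f_k(x) / Σ_j π_j f_j(x).
Since both observations come from the same component, the likelihood for component k is f_k(x₁)·f_k(x₂).
  p_1 = [0.29·(1−0.29)^1 = 0.29·0.71 = 0.2059] × [0.2059] = 0.0423948
  p_2 = [0.34·(1−0.34)^1 = 0.34·0.66 = 0.2244] × [0.2244] = 0.0503554
  p_3 = [0.65·(1−0.65)^1 = 0.65·0.35 = 0.2275] × [0.2275] = 0.0517562
Unnormalised posteriors:
  π_1·p_1 = 0.72 × 0.0423948 = 0.0305243
  π_2·p_2 = 0.21 × 0.0503554 = 0.0105746
  π_3·p_3 = 0.07 × 0.0517562 = 0.00362294
Sum: 0.0305243 + 0.0105746 + 0.00362294 = 0.0447218
P(Urn 3 | x₁,x₂) ≈ 0.0810

0.0810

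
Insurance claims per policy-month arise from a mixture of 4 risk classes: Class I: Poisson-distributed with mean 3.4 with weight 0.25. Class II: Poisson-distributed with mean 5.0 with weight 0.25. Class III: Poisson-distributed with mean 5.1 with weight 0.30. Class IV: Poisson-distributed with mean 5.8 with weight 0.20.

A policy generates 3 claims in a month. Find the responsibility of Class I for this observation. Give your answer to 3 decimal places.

0.365

Posterior ∝ prior × likelihood, so P(k | x) ∝ P(Z=k) f_k(x); normalise over all components.
Evaluate each component's likelihood at the observed value:
  p_I = e^(−3.4)·3.4^3/3! = 0.218617
  p_II = e^(−5.0)·5.0^3/3! = 0.140374
  p_III = e^(−5.1)·5.1^3/3! = 0.13479
  p_IV = e^(−5.8)·5.8^3/3! = 0.098452
Weight by the priors:
  P(Z=I)·p_I = 0.25 × 0.218617 = 0.0546543
  P(Z=II)·p_II = 0.25 × 0.140374 = 0.0350935
  P(Z=III)·p_III = 0.30 × 0.13479 = 0.040437
  P(Z=IV)·p_IV = 0.20 × 0.098452 = 0.0196904
Denominator: 0.0546543 + 0.0350935 + 0.040437 + 0.0196904 = 0.149875
P(Class I | 3 claims) ≈ 0.365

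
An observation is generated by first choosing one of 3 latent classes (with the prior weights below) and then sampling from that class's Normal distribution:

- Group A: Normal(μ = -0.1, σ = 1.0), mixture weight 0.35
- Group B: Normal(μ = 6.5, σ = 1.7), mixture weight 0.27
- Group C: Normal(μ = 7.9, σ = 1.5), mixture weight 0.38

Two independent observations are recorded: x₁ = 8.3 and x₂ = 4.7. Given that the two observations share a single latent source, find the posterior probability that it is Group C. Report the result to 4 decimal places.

0.3548

Posterior ∝ prior × likelihood, so P(k | x) ∝ π_k f_k(x); normalise over all components.
Since both observations come from the same component, the likelihood for component k is f_k(x₁)·f_k(x₂).
  p_A = [(1/(1.0·√(2π)))·exp(−(8.3−-0.1)²/(2·1.0²)) = 0.398942·exp(-35.28000) = 1.90108e-16] × [3.9613e-06] = 7.53075e-22
  p_B = [(1/(1.7·√(2π)))·exp(−(8.3−6.5)²/(2·1.7²)) = 0.234672·exp(-0.56055) = 0.133973] × [0.133973] = 0.0179486
  p_C = [(1/(1.5·√(2π)))·exp(−(8.3−7.9)²/(2·1.5²)) = 0.265962·exp(-0.03556) = 0.256671] × [0.0273248] = 0.0070135
Unnormalised posteriors:
  π_A·p_A = 0.35 × 7.53075e-22 = 2.63576e-22
  π_B·p_B = 0.27 × 0.0179486 = 0.00484613
  π_C·p_C = 0.38 × 0.0070135 = 0.00266513
Evidence: 2.63576e-22 + 0.00484613 + 0.00266513 = 0.00751126
P(Group C | x) = 0.00266513 / 0.00751126 ≈ 0.3548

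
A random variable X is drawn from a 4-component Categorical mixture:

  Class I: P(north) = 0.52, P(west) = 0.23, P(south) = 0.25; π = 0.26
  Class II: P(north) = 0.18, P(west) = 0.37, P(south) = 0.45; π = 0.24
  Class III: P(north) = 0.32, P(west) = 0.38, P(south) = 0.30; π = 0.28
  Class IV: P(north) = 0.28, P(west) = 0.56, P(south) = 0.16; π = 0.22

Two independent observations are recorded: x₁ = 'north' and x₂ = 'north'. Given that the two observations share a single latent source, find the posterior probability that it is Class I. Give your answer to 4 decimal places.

0.5670

The responsibility of component k is π_k f_k(x) divided by Σ_j π_j f_j(x).
Since both observations come from the same component, the likelihood for component k is f_k(x₁)·f_k(x₂).
  L_I = [0.52] × [0.52] = 0.2704
  L_II = [0.18] × [0.18] = 0.0324
  L_III = [0.32] × [0.32] = 0.1024
  L_IV = [0.28] × [0.28] = 0.0784
Prior × likelihood for each component:
  π_I·L_I = 0.26 × 0.2704 = 0.070304
  π_II·L_II = 0.24 × 0.0324 = 0.007776
  π_III·L_III = 0.28 × 0.1024 = 0.028672
  π_IV·L_IV = 0.22 × 0.0784 = 0.017248
Denominator: 0.070304 + 0.007776 + 0.028672 + 0.017248 = 0.124
Responsibility of Class I: 0.070304 / 0.124 ≈ 0.5670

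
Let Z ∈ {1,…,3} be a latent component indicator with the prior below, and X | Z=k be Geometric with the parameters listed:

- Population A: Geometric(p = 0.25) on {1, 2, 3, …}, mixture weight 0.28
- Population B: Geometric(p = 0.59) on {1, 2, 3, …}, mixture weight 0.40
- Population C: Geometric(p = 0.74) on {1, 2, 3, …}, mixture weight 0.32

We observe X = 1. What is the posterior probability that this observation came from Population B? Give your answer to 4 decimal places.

0.4348

P(component k | x) = w_k·f_k(x) / marginal(x), where marginal(x) = Σ_j w_j·f_j(x).
Evaluate each component's likelihood at the observed value:
  f_A = 0.25·(1−0.25)^0 = 0.25·1 = 0.25
  f_B = 0.59·(1−0.59)^0 = 0.59·1 = 0.59
  f_C = 0.74·(1−0.74)^0 = 0.74·1 = 0.74
Multiply by the mixture weights:
  w_A·f_A = 0.28 × 0.25 = 0.07
  w_B·f_B = 0.40 × 0.59 = 0.236
  w_C·f_C = 0.32 × 0.74 = 0.2368
Marginal: 0.07 + 0.236 + 0.2368 = 0.5428
P(Population B | data) ≈ 0.4348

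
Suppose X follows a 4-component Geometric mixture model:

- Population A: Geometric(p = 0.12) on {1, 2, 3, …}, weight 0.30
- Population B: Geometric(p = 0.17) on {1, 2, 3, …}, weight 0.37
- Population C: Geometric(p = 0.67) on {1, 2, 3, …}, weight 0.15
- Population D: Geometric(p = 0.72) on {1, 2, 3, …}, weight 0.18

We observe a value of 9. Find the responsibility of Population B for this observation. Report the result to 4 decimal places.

0.5221

Posterior ∝ prior × likelihood, so P(k | x) ∝ w_k f_k(x); normalise over all components.
Component likelihoods at x = 9:
  L_A = 0.0431561
  L_B = 0.038289
  L_C = 9.42294e-05
  L_D = 2.72017e-05
Multiply by the mixture weights:
  w_A·L_A = 0.30 × 0.0431561 = 0.0129468
  w_B·L_B = 0.37 × 0.038289 = 0.0141669
  w_C·L_C = 0.15 × 9.42294e-05 = 1.41344e-05
  w_D·L_D = 0.18 × 2.72017e-05 = 4.89631e-06
Marginal: 0.0129468 + 0.0141669 + 1.41344e-05 + 4.89631e-06 = 0.0271328
Responsibility of Population B: 0.0141669 / 0.0271328 ≈ 0.5221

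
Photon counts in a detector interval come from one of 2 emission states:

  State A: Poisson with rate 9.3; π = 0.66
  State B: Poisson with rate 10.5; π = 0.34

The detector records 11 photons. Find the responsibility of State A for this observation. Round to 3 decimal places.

P(component k | x) = P(Z=k)·f_k(x) / marginal(x), where marginal(x) = Σ_j P(Z=j)·f_j(x).
Component likelihoods at x = 11 photons:
  p_A = e^(−9.3)·9.3^11/11! = 0.10309
  p_B = e^(−10.5)·10.5^11/11! = 0.117987
Prior × likelihood for each component:
  P(Z=A)·p_A = 0.66 × 0.10309 = 0.0680396
  P(Z=B)·p_B = 0.34 × 0.117987 = 0.0401156
Normaliser: 0.0680396 + 0.0401156 = 0.108155
P(State A | data) ≈ 0.629

0.629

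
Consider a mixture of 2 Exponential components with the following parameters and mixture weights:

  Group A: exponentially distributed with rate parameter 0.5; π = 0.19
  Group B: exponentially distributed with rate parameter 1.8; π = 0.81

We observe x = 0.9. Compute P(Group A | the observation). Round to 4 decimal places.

0.1735

By Bayes' theorem, P(k | x) = π_k f_k(x) / Σ_j π_j f_j(x).
Evaluate each component's likelihood at the observed value:
  p_A = 0.5·e^(−0.5·0.9) = 0.5·e^(−0.4500) = 0.318814
  p_B = 1.8·e^(−1.8·0.9) = 1.8·e^(−1.6200) = 0.356218
Prior × likelihood for each component:
  π_A·p_A = 0.19 × 0.318814 = 0.0605747
  π_B·p_B = 0.81 × 0.356218 = 0.288536
Evidence: 0.0605747 + 0.288536 = 0.349111
P(Group A | data) = 0.0605747 / 0.349111 ≈ 0.1735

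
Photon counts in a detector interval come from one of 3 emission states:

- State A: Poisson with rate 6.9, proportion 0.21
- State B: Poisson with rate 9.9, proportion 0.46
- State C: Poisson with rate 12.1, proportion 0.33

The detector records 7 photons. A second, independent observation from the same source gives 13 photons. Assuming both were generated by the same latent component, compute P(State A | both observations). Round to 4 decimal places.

0.0831

The responsibility of component k is w_k f_k(x) divided by Σ_j w_j f_j(x).
Since both observations come from the same component, the likelihood for component k is f_k(x₁)·f_k(x₂).
  L_A = [e^(−6.9)·6.9^7/7! = 0.148895] × [0.0130055] = 0.00193645
  L_B = [e^(−9.9)·9.9^7/7! = 0.0927898] × [0.0707069] = 0.00656088
  L_C = [e^(−12.1)·12.1^7/7! = 0.0418894] × [0.106406] = 0.00445728
Unnormalised posteriors:
  w_A·L_A = 0.21 × 0.00193645 = 0.000406655
  w_B·L_B = 0.46 × 0.00656088 = 0.00301801
  w_C·L_C = 0.33 × 0.00445728 = 0.0014709
Marginal: 0.000406655 + 0.00301801 + 0.0014709 = 0.00489556
P(State A | x) ≈ 0.0831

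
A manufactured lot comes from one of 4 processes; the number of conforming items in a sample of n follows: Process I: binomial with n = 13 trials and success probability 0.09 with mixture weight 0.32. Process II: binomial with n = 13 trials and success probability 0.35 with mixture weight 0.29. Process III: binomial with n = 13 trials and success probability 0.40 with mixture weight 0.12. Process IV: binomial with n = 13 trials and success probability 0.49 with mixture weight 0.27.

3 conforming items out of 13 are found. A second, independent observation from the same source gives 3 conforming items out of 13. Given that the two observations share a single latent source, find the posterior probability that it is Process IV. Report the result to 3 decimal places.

0.036

P(component k | x) = π_k·f_k(x) / marginal(x), where marginal(x) = Σ_j π_j·f_j(x).
Since both observations come from the same component, the likelihood for component k is f_k(x₁)·f_k(x₂).
  p_I = [C(13,3)·0.09^3·0.91^10 = 286·0.000729·0.389416 = 0.0811909] × [0.0811909] = 0.00659197
  p_II = [C(13,3)·0.35^3·0.65^10 = 286·0.042875·0.0134627 = 0.165084] × [0.165084] = 0.0272526
  p_III = [C(13,3)·0.40^3·0.60^10 = 286·0.064·0.00604662 = 0.110677] × [0.110677] = 0.0122495
  p_IV = [C(13,3)·0.49^3·0.51^10 = 286·0.117649·0.00119042 = 0.0400549] × [0.0400549] = 0.0016044
Unnormalised posteriors:
  π_I·p_I = 0.32 × 0.00659197 = 0.00210943
  π_II·p_II = 0.29 × 0.0272526 = 0.00790325
  π_III·p_III = 0.12 × 0.0122495 = 0.00146994
  π_IV·p_IV = 0.27 × 0.0016044 = 0.000433187
Evidence: 0.00210943 + 0.00790325 + 0.00146994 + 0.000433187 = 0.0119158
So the posterior for Process IV is 0.000433187 / 0.0119158 ≈ 0.036.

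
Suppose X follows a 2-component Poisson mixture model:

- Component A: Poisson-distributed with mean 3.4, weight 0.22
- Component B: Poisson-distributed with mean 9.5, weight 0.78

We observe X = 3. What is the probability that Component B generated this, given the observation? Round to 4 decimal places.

Posterior ∝ prior × likelihood, so P(k | x) ∝ P(Z=k) f_k(x); normalise over all components.
Poisson probabilities:
  L_A = 0.218617
  L_B = 0.010696
Weight by the priors:
  P(Z=A)·L_A = 0.22 × 0.218617 = 0.0480958
  P(Z=B)·L_B = 0.78 × 0.010696 = 0.00834289
Marginal: 0.0480958 + 0.00834289 = 0.0564387
So the posterior for Component B is 0.00834289 / 0.0564387 ≈ 0.1478.

0.1478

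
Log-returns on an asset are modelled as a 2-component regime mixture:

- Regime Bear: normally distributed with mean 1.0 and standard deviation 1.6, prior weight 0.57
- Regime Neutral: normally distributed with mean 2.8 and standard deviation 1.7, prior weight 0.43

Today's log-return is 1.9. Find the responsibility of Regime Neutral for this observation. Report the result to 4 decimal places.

0.4196

By Bayes' theorem, P(k | x) = w_k f_k(x) / Σ_j w_j f_j(x).
Evaluate each component's likelihood at the observed value:
  L_Bear = 0.212855
  L_Neutral = 0.203986
Weight by the priors:
  w_Bear·L_Bear = 0.57 × 0.212855 = 0.121327
  w_Neutral·L_Neutral = 0.43 × 0.203986 = 0.0877139
Normaliser: 0.121327 + 0.0877139 = 0.209041
P(Regime Neutral | the observation) = 0.0877139 / 0.209041 ≈ 0.4196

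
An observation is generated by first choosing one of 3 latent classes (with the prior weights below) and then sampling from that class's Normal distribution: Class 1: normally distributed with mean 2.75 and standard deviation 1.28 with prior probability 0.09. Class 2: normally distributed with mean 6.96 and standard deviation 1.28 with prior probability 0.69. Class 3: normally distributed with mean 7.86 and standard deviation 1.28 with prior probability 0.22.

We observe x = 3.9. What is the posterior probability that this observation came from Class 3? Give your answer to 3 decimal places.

0.018

By Bayes' theorem, P(k | x) = w_k f_k(x) / Σ_j w_j f_j(x).
Normal densities:
  f_1 = (1/(1.28·√(2π)))·exp(−(3.9−2.75)²/(2·1.28²)) = 0.311674·exp(-0.40359) = 0.208171
  f_2 = (1/(1.28·√(2π)))·exp(−(3.9−6.96)²/(2·1.28²)) = 0.311674·exp(-2.85754) = 0.0178931
  f_3 = (1/(1.28·√(2π)))·exp(−(3.9−7.86)²/(2·1.28²)) = 0.311674·exp(-4.78564) = 0.00260208
Weight by the priors:
  w_1·f_1 = 0.09 × 0.208171 = 0.0187354
  w_2·f_2 = 0.69 × 0.0178931 = 0.0123462
  w_3·f_3 = 0.22 × 0.00260208 = 0.000572458
Sum: 0.0187354 + 0.0123462 + 0.000572458 = 0.0316541
So the posterior for Class 3 is 0.000572458 / 0.0316541 ≈ 0.018.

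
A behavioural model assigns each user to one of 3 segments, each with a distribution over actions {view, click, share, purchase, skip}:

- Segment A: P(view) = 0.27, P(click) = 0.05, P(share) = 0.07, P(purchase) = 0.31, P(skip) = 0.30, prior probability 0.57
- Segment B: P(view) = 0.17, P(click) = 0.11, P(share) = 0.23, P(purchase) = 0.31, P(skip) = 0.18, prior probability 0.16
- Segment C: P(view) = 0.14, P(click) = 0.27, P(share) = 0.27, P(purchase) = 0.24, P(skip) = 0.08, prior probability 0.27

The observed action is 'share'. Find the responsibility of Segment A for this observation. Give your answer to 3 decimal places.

P(component k | x) = w_k·f_k(x) / marginal(x), where marginal(x) = Σ_j w_j·f_j(x).
Evaluate each component's likelihood at the observed value:
  f_A = P(share | comp) = 0.07
  f_B = P(share | comp) = 0.23
  f_C = P(share | comp) = 0.27
Weight by the priors:
  w_A·f_A = 0.57 × 0.07 = 0.0399
  w_B·f_B = 0.16 × 0.23 = 0.0368
  w_C·f_C = 0.27 × 0.27 = 0.0729
Sum: 0.0399 + 0.0368 + 0.0729 = 0.1496
P(Segment A | x) = 0.0399 / 0.1496 ≈ 0.267

0.267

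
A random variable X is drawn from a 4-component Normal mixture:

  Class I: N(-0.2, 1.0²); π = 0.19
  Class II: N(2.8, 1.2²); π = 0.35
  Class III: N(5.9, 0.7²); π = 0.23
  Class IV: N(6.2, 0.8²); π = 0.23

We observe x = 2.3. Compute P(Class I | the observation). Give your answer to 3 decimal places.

By Bayes' theorem, P(k | x) = π_k f_k(x) / Σ_j π_j f_j(x).
Evaluate each component's likelihood at the observed value:
  L_I = 0.0175283
  L_II = 0.30481
  L_III = 1.02917e-06
  L_IV = 3.44493e-06
Weight by the priors:
  π_I·L_I = 0.19 × 0.0175283 = 0.00333038
  π_II·L_II = 0.35 × 0.30481 = 0.106684
  π_III·L_III = 0.23 × 1.02917e-06 = 2.3671e-07
  π_IV·L_IV = 0.23 × 3.44493e-06 = 7.92333e-07
Normaliser: 0.00333038 + 0.106684 + 2.3671e-07 + 7.92333e-07 = 0.110015
P(Class I | 2.3) = 0.00333038 / 0.110015 ≈ 0.030

0.030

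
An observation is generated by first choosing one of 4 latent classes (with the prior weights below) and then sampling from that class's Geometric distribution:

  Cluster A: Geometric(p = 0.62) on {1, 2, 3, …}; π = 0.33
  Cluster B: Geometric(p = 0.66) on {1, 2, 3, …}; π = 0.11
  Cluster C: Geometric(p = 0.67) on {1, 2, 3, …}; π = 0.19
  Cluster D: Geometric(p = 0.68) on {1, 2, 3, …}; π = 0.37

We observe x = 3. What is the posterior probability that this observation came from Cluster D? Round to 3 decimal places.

0.332

By Bayes' theorem, P(k | x) = w_k f_k(x) / Σ_j w_j f_j(x).
Geometric probabilities:
  p_A = 0.62·(1−0.62)^2 = 0.62·0.1444 = 0.089528
  p_B = 0.66·(1−0.66)^2 = 0.66·0.1156 = 0.076296
  p_C = 0.67·(1−0.67)^2 = 0.67·0.1089 = 0.072963
  p_D = 0.68·(1−0.68)^2 = 0.68·0.1024 = 0.069632
Prior × likelihood for each component:
  w_A·p_A = 0.33 × 0.089528 = 0.0295442
  w_B·p_B = 0.11 × 0.076296 = 0.00839256
  w_C·p_C = 0.19 × 0.072963 = 0.013863
  w_D·p_D = 0.37 × 0.069632 = 0.0257638
Marginal: 0.0295442 + 0.00839256 + 0.013863 + 0.0257638 = 0.0775636
P(Cluster D | data) = 0.0257638 / 0.0775636 ≈ 0.332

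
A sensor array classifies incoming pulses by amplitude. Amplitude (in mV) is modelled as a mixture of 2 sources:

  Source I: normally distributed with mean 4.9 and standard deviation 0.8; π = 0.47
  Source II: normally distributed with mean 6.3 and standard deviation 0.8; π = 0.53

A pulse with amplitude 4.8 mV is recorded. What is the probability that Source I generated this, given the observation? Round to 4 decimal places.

Posterior ∝ prior × likelihood, so P(k | x) ∝ π_k f_k(x); normalise over all components.
Component likelihoods at x = 4.8 mV:
  p_I = (1/(0.8·√(2π)))·exp(−(4.8−4.9)²/(2·0.8²)) = 0.498678·exp(-0.00781) = 0.494797
  p_II = (1/(0.8·√(2π)))·exp(−(4.8−6.3)²/(2·0.8²)) = 0.498678·exp(-1.75781) = 0.0859828
Prior × likelihood for each component:
  π_I·p_I = 0.47 × 0.494797 = 0.232555
  π_II·p_II = 0.53 × 0.0859828 = 0.0455709
Evidence: 0.232555 + 0.0455709 = 0.278126
P(Source I | x) = 0.232555 / 0.278126 ≈ 0.8361

0.8361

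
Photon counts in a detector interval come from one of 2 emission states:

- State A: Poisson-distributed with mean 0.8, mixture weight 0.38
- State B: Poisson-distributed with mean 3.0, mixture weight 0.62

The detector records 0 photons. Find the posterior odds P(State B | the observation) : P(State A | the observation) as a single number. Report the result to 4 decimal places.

Posterior odds = (π_i f_i(x)) / (π_j f_j(x)); the normalising sum cancels.
Component likelihoods at x = 0 photons:
  p_A = 0.449329
  p_B = 0.0497871
0.030868 / 0.170745 ≈ 0.1808

0.1808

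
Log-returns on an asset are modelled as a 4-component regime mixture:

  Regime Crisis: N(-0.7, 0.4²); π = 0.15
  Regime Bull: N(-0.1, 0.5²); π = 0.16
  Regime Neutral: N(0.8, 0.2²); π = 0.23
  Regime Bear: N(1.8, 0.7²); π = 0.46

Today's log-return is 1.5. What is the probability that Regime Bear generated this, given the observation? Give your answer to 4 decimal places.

P(component k | x) = π_k·f_k(x) / marginal(x), where marginal(x) = Σ_j π_j·f_j(x).
Component likelihoods at x = 1.5:
  L_Crisis = 2.69244e-07
  L_Bull = 0.00476818
  L_Neutral = 0.00436341
  L_Bear = 0.51991
Weight by the priors:
  π_Crisis·L_Crisis = 0.15 × 2.69244e-07 = 4.03866e-08
  π_Bull·L_Bull = 0.16 × 0.00476818 = 0.000762908
  π_Neutral·L_Neutral = 0.23 × 0.00436341 = 0.00100359
  π_Bear·L_Bear = 0.46 × 0.51991 = 0.239158
Evidence: 4.03866e-08 + 0.000762908 + 0.00100359 + 0.239158 = 0.240925
So the posterior for Regime Bear is 0.239158 / 0.240925 ≈ 0.9927.

0.9927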